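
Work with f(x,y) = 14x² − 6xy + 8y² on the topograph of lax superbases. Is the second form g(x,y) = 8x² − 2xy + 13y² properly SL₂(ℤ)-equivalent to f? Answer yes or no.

D₁ = -412, D₂ = -412
f: flip: (14,-6,8)→(8,6,14)
f: reduced (well bottom): (8,6,14) with a≤c, −a<b≤a
g: reduced (well bottom): (8,-2,13) with a≤c, −a<b≤a
reduced forms (8, 6, 14) vs (8, -2, 13) ⇒ inequivalent

no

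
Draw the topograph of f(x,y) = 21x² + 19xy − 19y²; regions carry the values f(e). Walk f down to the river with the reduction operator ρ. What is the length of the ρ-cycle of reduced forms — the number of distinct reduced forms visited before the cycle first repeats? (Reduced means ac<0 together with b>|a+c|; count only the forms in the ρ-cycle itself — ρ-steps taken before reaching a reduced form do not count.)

D = 1957, ⌊√D⌋ = 44
river: ρ → (-19,19,21)
river: ρ → (21,23,-17)
river: ρ → (-17,11,27)
river: ρ → (27,43,-1)
river: ρ → (-1,43,27)
river: ρ → (27,11,-17)
river: ρ → (-17,23,21)
river: ρ → (21,19,-19)
ρ-cycle length = 8 (tail of 0 descent steps not counted)

8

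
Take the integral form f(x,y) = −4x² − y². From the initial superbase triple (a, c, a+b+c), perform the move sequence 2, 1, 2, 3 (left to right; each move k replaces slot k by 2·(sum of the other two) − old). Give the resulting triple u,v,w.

start (-4,-1,-5) = (f(1,0),f(0,1),f(1,1))
replace slot 2: 2·((-4)+(-5)) − (-1) = -17 → (-4,-17,-5)
replace slot 1: 2·((-17)+(-5)) − (-4) = -40 → (-40,-17,-5)
replace slot 2: 2·((-40)+(-5)) − (-17) = -73 → (-40,-73,-5)
replace slot 3: 2·((-40)+(-73)) − (-5) = -221 → (-40,-73,-221)

-40,-73,-221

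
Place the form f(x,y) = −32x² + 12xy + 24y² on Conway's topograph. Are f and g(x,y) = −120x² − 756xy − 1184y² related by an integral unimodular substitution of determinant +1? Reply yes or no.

D₁ = 3216, D₂ = 3216
river cycle of f (length 14): (24, 36, -20), (-20, 44, 16), (16, 52, -8), (-8, 44, 40), (40, 36, -12), (-12, 36, 40), (40, 44, -8), (-8, 52, 16), (16, 44, -20), (-20, 36, 24), … (4 more)
river cycle of g (length 14): (4, 52, -32), (-32, 12, 24), (24, 36, -20), (-20, 44, 16), (16, 52, -8), (-8, 44, 40), (40, 36, -12), (-12, 36, 40), (40, 44, -8), (-8, 52, 16), … (4 more)
cycles coincide ⇒ equivalent

yes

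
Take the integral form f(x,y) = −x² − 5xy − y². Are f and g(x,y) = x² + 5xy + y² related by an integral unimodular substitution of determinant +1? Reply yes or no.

D₁ = 21, D₂ = 21
river cycle of f (length 2): (-1, 3, 3), (3, 3, -1)
river cycle of g (length 2): (1, 3, -3), (-3, 3, 1)
cycles differ ⇒ inequivalent

no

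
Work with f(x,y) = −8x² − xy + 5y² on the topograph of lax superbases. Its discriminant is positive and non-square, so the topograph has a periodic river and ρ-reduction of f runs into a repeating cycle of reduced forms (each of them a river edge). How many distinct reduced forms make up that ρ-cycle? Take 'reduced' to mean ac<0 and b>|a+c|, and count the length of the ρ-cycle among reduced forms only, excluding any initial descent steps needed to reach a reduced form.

D = 161, ⌊√D⌋ = 12
descent: ρ → (5,11,-2)  [lands on river]
river: ρ → (-2,9,10)
river: ρ → (10,11,-1)
river: ρ → (-1,11,10)
river: ρ → (10,9,-2)
river: ρ → (-2,11,5)
river: ρ → (5,9,-4)
river: ρ → (-4,7,7)
river: ρ → (7,7,-4)
river: ρ → (-4,9,5)
ρ-cycle length = 10 (tail of 1 descent step not counted)

10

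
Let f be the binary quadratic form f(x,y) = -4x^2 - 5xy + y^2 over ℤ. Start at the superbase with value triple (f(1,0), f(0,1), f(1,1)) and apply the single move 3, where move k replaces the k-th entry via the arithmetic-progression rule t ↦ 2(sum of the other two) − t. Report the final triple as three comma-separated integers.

start (-4,1,-8) = (f(1,0),f(0,1),f(1,1))
replace slot 3: 2·((-4)+1) − (-8) = 2 → (-4,1,2)

-4,1,2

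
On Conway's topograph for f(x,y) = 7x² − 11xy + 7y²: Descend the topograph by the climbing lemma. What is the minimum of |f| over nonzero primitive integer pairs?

translate: b→3 (≡-11 mod 14), so (7,-11,7)→(7,3,3)
flip: (7,3,3)→(3,-3,7)
translate: b→3 (≡-3 mod 6), so (3,-3,7)→(3,3,7)
reduced (well bottom): (3,3,7) with a≤c, −a<b≤a
well minimum = a = 3

3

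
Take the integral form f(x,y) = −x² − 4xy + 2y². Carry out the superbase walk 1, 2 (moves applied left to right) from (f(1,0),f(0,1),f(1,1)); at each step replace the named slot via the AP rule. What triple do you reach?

start (-1,2,-3) = (f(1,0),f(0,1),f(1,1))
replace slot 1: 2·(2+(-3)) − (-1) = -1 → (-1,2,-3)
replace slot 2: 2·((-1)+(-3)) − 2 = -10 → (-1,-10,-3)

-1,-10,-3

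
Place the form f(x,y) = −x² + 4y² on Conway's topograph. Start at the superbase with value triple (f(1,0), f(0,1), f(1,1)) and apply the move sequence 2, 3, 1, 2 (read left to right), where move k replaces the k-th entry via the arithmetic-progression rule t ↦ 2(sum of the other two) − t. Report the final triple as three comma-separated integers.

start (-1,4,3) = (f(1,0),f(0,1),f(1,1))
replace slot 2: 2·((-1)+3) − 4 = 0 → (-1,0,3)
replace slot 3: 2·((-1)+0) − 3 = -5 → (-1,0,-5)
replace slot 1: 2·(0+(-5)) − (-1) = -9 → (-9,0,-5)
replace slot 2: 2·((-9)+(-5)) − 0 = -28 → (-9,-28,-5)

-9,-28,-5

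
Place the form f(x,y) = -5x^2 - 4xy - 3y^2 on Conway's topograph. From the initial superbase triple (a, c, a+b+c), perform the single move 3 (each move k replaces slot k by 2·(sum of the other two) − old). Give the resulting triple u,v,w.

start (-5,-3,-12) = (f(1,0),f(0,1),f(1,1))
replace slot 3: 2·((-5)+(-3)) − (-12) = -4 → (-5,-3,-4)

-5,-3,-4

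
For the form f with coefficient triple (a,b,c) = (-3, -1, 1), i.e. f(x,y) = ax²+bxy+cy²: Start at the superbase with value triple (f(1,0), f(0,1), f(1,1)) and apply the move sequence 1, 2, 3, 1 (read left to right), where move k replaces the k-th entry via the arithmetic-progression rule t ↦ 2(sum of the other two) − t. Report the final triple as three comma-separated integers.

start (-3,1,-3) = (f(1,0),f(0,1),f(1,1))
replace slot 1: 2·(1+(-3)) − (-3) = -1 → (-1,1,-3)
replace slot 2: 2·((-1)+(-3)) − 1 = -9 → (-1,-9,-3)
replace slot 3: 2·((-1)+(-9)) − (-3) = -17 → (-1,-9,-17)
replace slot 1: 2·((-9)+(-17)) − (-1) = -51 → (-51,-9,-17)

-51,-9,-17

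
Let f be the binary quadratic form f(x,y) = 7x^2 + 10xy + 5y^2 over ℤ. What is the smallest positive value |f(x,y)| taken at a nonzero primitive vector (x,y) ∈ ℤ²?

translate: b→-4 (≡10 mod 14), so (7,10,5)→(7,-4,2)
flip: (7,-4,2)→(2,4,7)
translate: b→0 (≡4 mod 4), so (2,4,7)→(2,0,5)
reduced (well bottom): (2,0,5) with a≤c, −a<b≤a
well minimum = a = 2

2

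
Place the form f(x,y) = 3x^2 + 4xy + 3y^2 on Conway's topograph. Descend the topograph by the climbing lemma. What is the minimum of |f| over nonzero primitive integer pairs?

translate: b→-2 (≡4 mod 6), so (3,4,3)→(3,-2,2)
flip: (3,-2,2)→(2,2,3)
reduced (well bottom): (2,2,3) with a≤c, −a<b≤a
well minimum = a = 2

2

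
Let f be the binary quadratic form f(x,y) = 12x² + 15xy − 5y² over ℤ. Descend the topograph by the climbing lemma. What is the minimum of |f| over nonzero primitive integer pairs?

river: ρ → (-5,15,12)
river: ρ → (12,9,-8)
river: ρ → (-8,7,13)
river: ρ → (13,19,-2)
river: ρ → (-2,21,3)
river: ρ → (3,21,-2)
river: ρ → (-2,19,13)
river: ρ → (13,7,-8)
river: ρ → (-8,9,12)
river: ρ → (12,15,-5)
closes: descent 0, river 10
min |a| on river = 2

2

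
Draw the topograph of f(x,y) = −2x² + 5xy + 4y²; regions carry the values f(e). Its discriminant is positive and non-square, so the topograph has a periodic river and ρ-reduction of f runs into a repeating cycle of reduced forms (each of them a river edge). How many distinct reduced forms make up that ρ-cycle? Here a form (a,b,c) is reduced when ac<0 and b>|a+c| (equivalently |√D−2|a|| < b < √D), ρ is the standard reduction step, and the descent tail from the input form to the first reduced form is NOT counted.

D = 57, ⌊√D⌋ = 7
river: ρ → (4,3,-3)
river: ρ → (-3,3,4)
river: ρ → (4,5,-2)
river: ρ → (-2,7,1)
river: ρ → (1,7,-2)
river: ρ → (-2,5,4)
ρ-cycle length = 6 (tail of 0 descent steps not counted)

6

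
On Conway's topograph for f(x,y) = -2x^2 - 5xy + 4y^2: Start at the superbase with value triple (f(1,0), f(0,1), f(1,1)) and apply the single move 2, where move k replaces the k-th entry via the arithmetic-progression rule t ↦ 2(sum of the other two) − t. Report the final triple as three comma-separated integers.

start (-2,4,-3) = (f(1,0),f(0,1),f(1,1))
replace slot 2: 2·((-2)+(-3)) − 4 = -14 → (-2,-14,-3)

-2,-14,-3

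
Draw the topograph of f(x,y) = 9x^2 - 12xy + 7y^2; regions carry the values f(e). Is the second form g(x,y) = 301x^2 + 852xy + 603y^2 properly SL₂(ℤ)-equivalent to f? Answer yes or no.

D₁ = -108, D₂ = -108
f: translate: b→6 (≡-12 mod 18), so (9,-12,7)→(9,6,4)
f: flip: (9,6,4)→(4,-6,9)
f: translate: b→2 (≡-6 mod 8), so (4,-6,9)→(4,2,7)
f: reduced (well bottom): (4,2,7) with a≤c, −a<b≤a
g: translate: b→250 (≡852 mod 602), so (301,852,603)→(301,250,52)
g: flip: (301,250,52)→(52,-250,301)
g: translate: b→-42 (≡-250 mod 104), so (52,-250,301)→(52,-42,9)
g: flip: (52,-42,9)→(9,42,52)
g: translate: b→6 (≡42 mod 18), so (9,42,52)→(9,6,4)
g: flip: (9,6,4)→(4,-6,9)
g: translate: b→2 (≡-6 mod 8), so (4,-6,9)→(4,2,7)
g: reduced (well bottom): (4,2,7) with a≤c, −a<b≤a
reduced forms (4, 2, 7) vs (4, 2, 7) ⇒ equivalent

yes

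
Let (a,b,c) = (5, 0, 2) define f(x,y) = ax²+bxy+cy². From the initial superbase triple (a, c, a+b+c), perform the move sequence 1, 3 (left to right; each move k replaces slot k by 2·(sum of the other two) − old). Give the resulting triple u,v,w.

start (5,2,7) = (f(1,0),f(0,1),f(1,1))
replace slot 1: 2·(2+7) − 5 = 13 → (13,2,7)
replace slot 3: 2·(13+2) − 7 = 23 → (13,2,23)

13,2,23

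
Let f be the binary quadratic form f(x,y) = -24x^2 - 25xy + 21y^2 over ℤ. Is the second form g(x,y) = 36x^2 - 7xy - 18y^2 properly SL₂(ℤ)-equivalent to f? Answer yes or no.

D₁ = 2641, D₂ = 2641
river cycle of f (length 82): (21, 25, -24), (-24, 23, 22), (22, 21, -25), (-25, 29, 18), (18, 43, -11), (-11, 45, 14), (14, 39, -20), (-20, 41, 12), (12, 31, -35), (-35, 39, 8), … (72 more)
river cycle of g (length 82): (-18, 43, 11), (11, 45, -14), (-14, 39, 20), (20, 41, -12), (-12, 31, 35), (35, 39, -8), (-8, 41, 30), (30, 19, -19), (-19, 19, 30), (30, 41, -8), … (72 more)
cycles differ ⇒ inequivalent

no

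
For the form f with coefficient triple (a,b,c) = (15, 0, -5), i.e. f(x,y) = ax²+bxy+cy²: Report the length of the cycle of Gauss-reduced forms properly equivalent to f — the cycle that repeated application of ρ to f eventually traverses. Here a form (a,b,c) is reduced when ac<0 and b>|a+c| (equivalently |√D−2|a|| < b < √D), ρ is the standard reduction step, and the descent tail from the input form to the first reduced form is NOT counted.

D = 300, ⌊√D⌋ = 17
descent: ρ → (-5,10,10)  [lands on river]
river: ρ → (10,10,-5)
ρ-cycle length = 2 (tail of 1 descent step not counted)

2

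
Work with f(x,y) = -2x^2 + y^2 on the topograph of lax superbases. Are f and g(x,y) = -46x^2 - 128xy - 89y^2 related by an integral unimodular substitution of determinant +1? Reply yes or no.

D₁ = 8, D₂ = 8
river cycle of f (length 2): (1, 2, -1), (-1, 2, 1)
river cycle of g (length 2): (-1, 2, 1), (1, 2, -1)
cycles coincide ⇒ equivalent

yes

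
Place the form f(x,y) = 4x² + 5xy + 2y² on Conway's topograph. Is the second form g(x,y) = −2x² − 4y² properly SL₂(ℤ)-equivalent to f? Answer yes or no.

D₁ = -7, D₂ = -32
discriminants differ ⇒ not SL₂(ℤ)-equivalent

no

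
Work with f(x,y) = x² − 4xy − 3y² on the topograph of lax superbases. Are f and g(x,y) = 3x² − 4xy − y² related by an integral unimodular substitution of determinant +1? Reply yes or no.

D₁ = 28, D₂ = 28
river cycle of f (length 4): (-3, 4, 1), (1, 4, -3), (-3, 2, 2), (2, 2, -3)
river cycle of g (length 4): (-1, 4, 3), (3, 2, -2), (-2, 2, 3), (3, 4, -1)
cycles differ ⇒ inequivalent

no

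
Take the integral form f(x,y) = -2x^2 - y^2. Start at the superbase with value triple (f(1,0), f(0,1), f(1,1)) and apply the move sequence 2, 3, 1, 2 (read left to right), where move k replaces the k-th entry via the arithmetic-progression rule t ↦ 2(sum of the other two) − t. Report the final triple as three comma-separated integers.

start (-2,-1,-3) = (f(1,0),f(0,1),f(1,1))
replace slot 2: 2·((-2)+(-3)) − (-1) = -9 → (-2,-9,-3)
replace slot 3: 2·((-2)+(-9)) − (-3) = -19 → (-2,-9,-19)
replace slot 1: 2·((-9)+(-19)) − (-2) = -54 → (-54,-9,-19)
replace slot 2: 2·((-54)+(-19)) − (-9) = -137 → (-54,-137,-19)

-54,-137,-19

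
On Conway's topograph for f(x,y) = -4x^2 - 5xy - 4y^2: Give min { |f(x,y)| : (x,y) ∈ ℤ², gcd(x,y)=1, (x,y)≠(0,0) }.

translate: b→-3 (≡5 mod 8), so (4,5,4)→(4,-3,3)
flip: (4,-3,3)→(3,3,4)
reduced (well bottom): (3,3,4) with a≤c, −a<b≤a
well minimum |f| = |-3| = 3 (negative-definite)

3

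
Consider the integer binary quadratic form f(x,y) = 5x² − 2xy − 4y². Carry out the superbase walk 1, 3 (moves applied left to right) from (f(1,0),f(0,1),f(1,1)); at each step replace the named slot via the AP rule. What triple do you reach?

start (5,-4,-1) = (f(1,0),f(0,1),f(1,1))
replace slot 1: 2·((-4)+(-1)) − 5 = -15 → (-15,-4,-1)
replace slot 3: 2·((-15)+(-4)) − (-1) = -37 → (-15,-4,-37)

-15,-4,-37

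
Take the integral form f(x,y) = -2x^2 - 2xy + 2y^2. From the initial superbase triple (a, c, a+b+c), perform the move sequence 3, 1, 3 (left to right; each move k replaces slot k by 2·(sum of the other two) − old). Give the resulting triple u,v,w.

start (-2,2,-2) = (f(1,0),f(0,1),f(1,1))
replace slot 3: 2·((-2)+2) − (-2) = 2 → (-2,2,2)
replace slot 1: 2·(2+2) − (-2) = 10 → (10,2,2)
replace slot 3: 2·(10+2) − 2 = 22 → (10,2,22)

10,2,22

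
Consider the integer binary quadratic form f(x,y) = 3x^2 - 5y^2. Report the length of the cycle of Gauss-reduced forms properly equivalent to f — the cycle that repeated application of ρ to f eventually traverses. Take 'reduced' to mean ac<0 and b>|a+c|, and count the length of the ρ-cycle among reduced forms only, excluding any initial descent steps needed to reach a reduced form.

D = 60, ⌊√D⌋ = 7
descent: ρ → (-5,0,3)
descent: ρ → (3,6,-2)  [lands on river]
river: ρ → (-2,6,3)
ρ-cycle length = 2 (tail of 2 descent steps not counted)

2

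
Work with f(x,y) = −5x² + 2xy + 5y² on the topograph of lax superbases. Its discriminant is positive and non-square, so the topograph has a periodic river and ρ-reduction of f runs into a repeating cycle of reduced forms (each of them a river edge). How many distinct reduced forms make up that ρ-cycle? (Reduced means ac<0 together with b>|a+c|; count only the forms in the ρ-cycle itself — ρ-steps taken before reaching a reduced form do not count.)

D = 104, ⌊√D⌋ = 10
river: ρ → (5,8,-2)
river: ρ → (-2,8,5)
river: ρ → (5,2,-5)
river: ρ → (-5,8,2)
river: ρ → (2,8,-5)
river: ρ → (-5,2,5)
ρ-cycle length = 6 (tail of 0 descent steps not counted)

6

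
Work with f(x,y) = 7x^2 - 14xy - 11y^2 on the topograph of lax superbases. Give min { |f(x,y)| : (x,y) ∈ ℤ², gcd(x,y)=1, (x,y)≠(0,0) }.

descent: ρ → (-11,14,7)  [lands on river]
river: ρ → (7,14,-11)
river: ρ → (-11,8,10)
river: ρ → (10,12,-9)
river: ρ → (-9,6,13)
river: ρ → (13,20,-2)
river: ρ → (-2,20,13)
river: ρ → (13,6,-9)
river: ρ → (-9,12,10)
river: ρ → (10,8,-11)
closes: descent 1, river 10
min |a| on river = 2

2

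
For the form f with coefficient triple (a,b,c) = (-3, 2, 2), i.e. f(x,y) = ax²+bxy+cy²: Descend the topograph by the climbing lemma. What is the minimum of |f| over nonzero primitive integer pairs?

river: ρ → (2,2,-3)
river: ρ → (-3,4,1)
river: ρ → (1,4,-3)
river: ρ → (-3,2,2)
closes: descent 0, river 4
min |a| on river = 1

1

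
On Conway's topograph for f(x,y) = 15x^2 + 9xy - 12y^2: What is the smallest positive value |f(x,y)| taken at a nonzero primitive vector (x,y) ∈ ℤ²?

river: ρ → (-12,15,12)
river: ρ → (12,9,-15)
river: ρ → (-15,21,6)
river: ρ → (6,27,-3)
river: ρ → (-3,27,6)
river: ρ → (6,21,-15)
river: ρ → (-15,9,12)
river: ρ → (12,15,-12)
river: ρ → (-12,9,15)
river: ρ → (15,21,-6)
river: ρ → (-6,27,3)
river: ρ → (3,27,-6)
river: ρ → (-6,21,15)
river: ρ → (15,9,-12)
closes: descent 0, river 14
min |a| on river = 3

3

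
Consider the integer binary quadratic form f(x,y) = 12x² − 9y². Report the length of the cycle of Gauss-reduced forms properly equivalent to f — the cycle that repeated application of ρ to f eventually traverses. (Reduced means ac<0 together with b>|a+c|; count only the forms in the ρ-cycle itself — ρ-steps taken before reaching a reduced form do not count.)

D = 432, ⌊√D⌋ = 20
descent: ρ → (-9,18,3)  [lands on river]
river: ρ → (3,18,-9)
ρ-cycle length = 2 (tail of 1 descent step not counted)

2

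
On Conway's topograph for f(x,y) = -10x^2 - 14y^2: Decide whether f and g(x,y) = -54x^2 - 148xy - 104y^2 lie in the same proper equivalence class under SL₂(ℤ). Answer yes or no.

D₁ = -560, D₂ = -560
f is negative-definite; reduce −f:
−f: reduced (well bottom): (10,0,14) with a≤c, −a<b≤a
flip sign back: reduced form of f is (-10,0,-14)
g is negative-definite; reduce −g:
−g: translate: b→40 (≡148 mod 108), so (54,148,104)→(54,40,10)
−g: flip: (54,40,10)→(10,-40,54)
−g: translate: b→0 (≡-40 mod 20), so (10,-40,54)→(10,0,14)
−g: reduced (well bottom): (10,0,14) with a≤c, −a<b≤a
flip sign back: reduced form of g is (-10,0,-14)
reduced forms (-10, 0, -14) vs (-10, 0, -14) ⇒ equivalent

yes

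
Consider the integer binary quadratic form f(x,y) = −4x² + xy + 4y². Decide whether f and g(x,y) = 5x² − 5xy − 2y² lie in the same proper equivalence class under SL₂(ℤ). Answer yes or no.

D₁ = 65, D₂ = 65
river cycle of f (length 6): (4, 7, -1), (-1, 7, 4), (4, 1, -4), (-4, 7, 1), (1, 7, -4), (-4, 1, 4)
river cycle of g (length 6): (-2, 5, 5), (5, 5, -2), (-2, 7, 2), (2, 5, -5), (-5, 5, 2), (2, 7, -2)
cycles differ ⇒ inequivalent

no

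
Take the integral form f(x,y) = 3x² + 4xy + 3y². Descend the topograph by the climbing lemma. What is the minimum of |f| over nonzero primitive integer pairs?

translate: b→-2 (≡4 mod 6), so (3,4,3)→(3,-2,2)
flip: (3,-2,2)→(2,2,3)
reduced (well bottom): (2,2,3) with a≤c, −a<b≤a
well minimum = a = 2

2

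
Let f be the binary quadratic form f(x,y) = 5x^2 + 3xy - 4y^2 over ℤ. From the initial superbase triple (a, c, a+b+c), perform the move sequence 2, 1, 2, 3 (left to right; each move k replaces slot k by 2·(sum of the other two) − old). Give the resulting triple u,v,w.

start (5,-4,4) = (f(1,0),f(0,1),f(1,1))
replace slot 2: 2·(5+4) − (-4) = 22 → (5,22,4)
replace slot 1: 2·(22+4) − 5 = 47 → (47,22,4)
replace slot 2: 2·(47+4) − 22 = 80 → (47,80,4)
replace slot 3: 2·(47+80) − 4 = 250 → (47,80,250)

47,80,250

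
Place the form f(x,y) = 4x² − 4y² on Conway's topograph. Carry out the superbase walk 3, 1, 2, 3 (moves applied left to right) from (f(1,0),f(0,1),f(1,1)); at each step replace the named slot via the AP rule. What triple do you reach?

start (4,-4,0) = (f(1,0),f(0,1),f(1,1))
replace slot 3: 2·(4+(-4)) − 0 = 0 → (4,-4,0)
replace slot 1: 2·((-4)+0) − 4 = -12 → (-12,-4,0)
replace slot 2: 2·((-12)+0) − (-4) = -20 → (-12,-20,0)
replace slot 3: 2·((-12)+(-20)) − 0 = -64 → (-12,-20,-64)

-12,-20,-64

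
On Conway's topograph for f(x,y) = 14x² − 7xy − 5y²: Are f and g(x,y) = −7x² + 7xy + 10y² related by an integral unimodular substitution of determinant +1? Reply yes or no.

D₁ = 329, D₂ = 329
river cycle of f (length 16): (-5, 17, 2), (2, 15, -13), (-13, 11, 4), (4, 13, -10), (-10, 7, 7), (7, 7, -10), (-10, 13, 4), (4, 11, -13), (-13, 15, 2), (2, 17, -5), … (6 more)
river cycle of g (length 16): (10, 13, -4), (-4, 11, 13), (13, 15, -2), (-2, 17, 5), (5, 13, -8), (-8, 3, 10), (10, 17, -1), (-1, 17, 10), (10, 3, -8), (-8, 13, 5), … (6 more)
cycles differ ⇒ inequivalent

no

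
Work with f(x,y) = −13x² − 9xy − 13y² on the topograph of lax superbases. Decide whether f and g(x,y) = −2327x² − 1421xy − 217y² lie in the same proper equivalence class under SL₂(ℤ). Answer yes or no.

D₁ = -595, D₂ = -595
f is negative-definite; reduce −f:
−f: reduced (well bottom): (13,9,13) with a≤c, −a<b≤a
flip sign back: reduced form of f is (-13,-9,-13)
g is negative-definite; reduce −g:
−g: flip: (2327,1421,217)→(217,-1421,2327)
−g: translate: b→-119 (≡-1421 mod 434), so (217,-1421,2327)→(217,-119,17)
−g: flip: (217,-119,17)→(17,119,217)
−g: translate: b→17 (≡119 mod 34), so (17,119,217)→(17,17,13)
−g: flip: (17,17,13)→(13,-17,17)
−g: translate: b→9 (≡-17 mod 26), so (13,-17,17)→(13,9,13)
−g: reduced (well bottom): (13,9,13) with a≤c, −a<b≤a
flip sign back: reduced form of g is (-13,-9,-13)
reduced forms (-13, -9, -13) vs (-13, -9, -13) ⇒ equivalent

yes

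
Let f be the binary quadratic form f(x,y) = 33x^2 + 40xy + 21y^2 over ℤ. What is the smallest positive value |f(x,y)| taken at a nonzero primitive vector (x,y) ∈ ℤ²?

translate: b→-26 (≡40 mod 66), so (33,40,21)→(33,-26,14)
flip: (33,-26,14)→(14,26,33)
translate: b→-2 (≡26 mod 28), so (14,26,33)→(14,-2,21)
reduced (well bottom): (14,-2,21) with a≤c, −a<b≤a
well minimum = a = 14

14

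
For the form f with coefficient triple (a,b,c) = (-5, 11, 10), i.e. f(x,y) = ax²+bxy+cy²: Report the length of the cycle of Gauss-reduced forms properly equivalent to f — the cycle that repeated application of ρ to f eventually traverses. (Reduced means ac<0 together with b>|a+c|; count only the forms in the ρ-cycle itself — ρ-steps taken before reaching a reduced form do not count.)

D = 321, ⌊√D⌋ = 17
river: ρ → (10,9,-6)
river: ρ → (-6,15,4)
river: ρ → (4,17,-2)
river: ρ → (-2,15,12)
river: ρ → (12,9,-5)
river: ρ → (-5,11,10)
ρ-cycle length = 6 (tail of 0 descent steps not counted)

6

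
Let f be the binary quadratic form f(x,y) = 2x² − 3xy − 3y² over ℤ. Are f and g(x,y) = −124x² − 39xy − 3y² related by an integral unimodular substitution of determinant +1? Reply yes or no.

D₁ = 33, D₂ = 33
river cycle of f (length 4): (-3, 3, 2), (2, 5, -1), (-1, 5, 2), (2, 3, -3)
river cycle of g (length 4): (-3, 3, 2), (2, 5, -1), (-1, 5, 2), (2, 3, -3)
cycles coincide ⇒ equivalent

yes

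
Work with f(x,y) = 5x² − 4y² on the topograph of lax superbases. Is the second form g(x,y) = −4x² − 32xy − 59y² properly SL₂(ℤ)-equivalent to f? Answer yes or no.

D₁ = 80, D₂ = 80
river cycle of f (length 2): (-4, 8, 1), (1, 8, -4)
river cycle of g (length 2): (-4, 8, 1), (1, 8, -4)
cycles coincide ⇒ equivalent

yes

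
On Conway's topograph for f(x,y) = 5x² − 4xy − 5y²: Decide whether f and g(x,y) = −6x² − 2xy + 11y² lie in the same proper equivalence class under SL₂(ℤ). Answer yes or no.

D₁ = 116, D₂ = 268
discriminants differ ⇒ not SL₂(ℤ)-equivalent

no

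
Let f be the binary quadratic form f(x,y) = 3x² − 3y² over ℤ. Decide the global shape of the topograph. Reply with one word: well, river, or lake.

D = b²−4ac = 0² − 4·3·(-3) = 36
D = 6² is a perfect square ⇒ form factors over ℤ ⇒ lakes

lake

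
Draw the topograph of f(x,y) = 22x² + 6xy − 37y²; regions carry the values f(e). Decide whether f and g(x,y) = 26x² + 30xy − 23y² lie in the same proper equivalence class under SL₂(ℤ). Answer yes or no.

D₁ = 3292, D₂ = 3292
river cycle of f (length 44): (22, 50, -9), (-9, 40, 47), (47, 54, -2), (-2, 54, 47), (47, 40, -9), (-9, 50, 22), (22, 38, -21), (-21, 46, 14), (14, 38, -33), (-33, 28, 19), … (34 more)
river cycle of g (length 44): (-23, 16, 33), (33, 50, -6), (-6, 46, 49), (49, 52, -3), (-3, 56, 13), (13, 48, -19), (-19, 28, 33), (33, 38, -14), (-14, 46, 21), (21, 38, -22), … (34 more)
cycles differ ⇒ inequivalent

no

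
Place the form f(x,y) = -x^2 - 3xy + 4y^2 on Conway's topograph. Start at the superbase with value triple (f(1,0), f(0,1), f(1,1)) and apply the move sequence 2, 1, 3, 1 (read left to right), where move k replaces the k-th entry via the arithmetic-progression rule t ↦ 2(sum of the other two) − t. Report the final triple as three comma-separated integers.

start (-1,4,0) = (f(1,0),f(0,1),f(1,1))
replace slot 2: 2·((-1)+0) − 4 = -6 → (-1,-6,0)
replace slot 1: 2·((-6)+0) − (-1) = -11 → (-11,-6,0)
replace slot 3: 2·((-11)+(-6)) − 0 = -34 → (-11,-6,-34)
replace slot 1: 2·((-6)+(-34)) − (-11) = -69 → (-69,-6,-34)

-69,-6,-34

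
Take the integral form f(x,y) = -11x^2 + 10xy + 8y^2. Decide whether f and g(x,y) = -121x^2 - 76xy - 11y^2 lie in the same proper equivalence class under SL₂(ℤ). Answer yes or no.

D₁ = 452, D₂ = 452
river cycle of f (length 18): (8, 6, -13), (-13, 20, 1), (1, 20, -13), (-13, 6, 8), (8, 10, -11), (-11, 12, 7), (7, 16, -7), (-7, 12, 11), (11, 10, -8), (-8, 6, 13), … (8 more)
river cycle of g (length 18): (-11, 10, 8), (8, 6, -13), (-13, 20, 1), (1, 20, -13), (-13, 6, 8), (8, 10, -11), (-11, 12, 7), (7, 16, -7), (-7, 12, 11), (11, 10, -8), … (8 more)
cycles coincide ⇒ equivalent

yes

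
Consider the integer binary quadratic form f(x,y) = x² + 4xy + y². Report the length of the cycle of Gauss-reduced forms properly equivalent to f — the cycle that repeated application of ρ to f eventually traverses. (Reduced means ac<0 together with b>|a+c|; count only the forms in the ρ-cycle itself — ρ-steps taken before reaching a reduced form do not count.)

D = 12, ⌊√D⌋ = 3
descent: ρ → (1,2,-2)  [lands on river]
river: ρ → (-2,2,1)
ρ-cycle length = 2 (tail of 1 descent step not counted)

2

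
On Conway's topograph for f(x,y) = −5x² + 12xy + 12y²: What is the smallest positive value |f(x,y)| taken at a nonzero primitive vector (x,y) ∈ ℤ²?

river: ρ → (12,12,-5)
river: ρ → (-5,18,3)
river: ρ → (3,18,-5)
river: ρ → (-5,12,12)
closes: descent 0, river 4
min |a| on river = 3

3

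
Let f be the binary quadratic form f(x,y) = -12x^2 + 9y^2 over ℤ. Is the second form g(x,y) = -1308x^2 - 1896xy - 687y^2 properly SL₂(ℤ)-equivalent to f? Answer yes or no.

D₁ = 432, D₂ = 432
river cycle of f (length 2): (9, 18, -3), (-3, 18, 9)
river cycle of g (length 2): (9, 18, -3), (-3, 18, 9)
cycles coincide ⇒ equivalent

yes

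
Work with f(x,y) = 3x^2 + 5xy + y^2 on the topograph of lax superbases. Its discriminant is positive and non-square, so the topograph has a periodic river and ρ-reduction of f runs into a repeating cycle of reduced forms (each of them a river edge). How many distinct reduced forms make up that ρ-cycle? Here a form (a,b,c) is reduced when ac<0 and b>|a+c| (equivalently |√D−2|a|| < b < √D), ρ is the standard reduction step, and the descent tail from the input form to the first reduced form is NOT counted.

D = 13, ⌊√D⌋ = 3
descent: ρ → (1,3,-1)  [lands on river]
river: ρ → (-1,3,1)
ρ-cycle length = 2 (tail of 1 descent step not counted)

2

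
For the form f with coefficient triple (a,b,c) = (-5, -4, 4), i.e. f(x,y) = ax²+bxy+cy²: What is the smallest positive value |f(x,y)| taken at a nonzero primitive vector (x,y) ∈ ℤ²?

descent: ρ → (4,4,-5)  [lands on river]
river: ρ → (-5,6,3)
river: ρ → (3,6,-5)
river: ρ → (-5,4,4)
closes: descent 1, river 4
min |a| on river = 3

3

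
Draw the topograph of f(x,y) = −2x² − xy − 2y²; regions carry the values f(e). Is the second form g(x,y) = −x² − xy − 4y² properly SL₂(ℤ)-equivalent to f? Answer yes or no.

D₁ = -15, D₂ = -15
f is negative-definite; reduce −f:
−f: reduced (well bottom): (2,1,2) with a≤c, −a<b≤a
flip sign back: reduced form of f is (-2,-1,-2)
g is negative-definite; reduce −g:
−g: reduced (well bottom): (1,1,4) with a≤c, −a<b≤a
flip sign back: reduced form of g is (-1,-1,-4)
reduced forms (-2, -1, -2) vs (-1, -1, -4) ⇒ inequivalent

no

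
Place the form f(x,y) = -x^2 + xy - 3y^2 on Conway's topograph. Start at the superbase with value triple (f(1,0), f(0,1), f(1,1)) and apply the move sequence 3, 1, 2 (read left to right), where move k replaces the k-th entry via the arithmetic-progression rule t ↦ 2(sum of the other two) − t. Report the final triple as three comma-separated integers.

start (-1,-3,-3) = (f(1,0),f(0,1),f(1,1))
replace slot 3: 2·((-1)+(-3)) − (-3) = -5 → (-1,-3,-5)
replace slot 1: 2·((-3)+(-5)) − (-1) = -15 → (-15,-3,-5)
replace slot 2: 2·((-15)+(-5)) − (-3) = -37 → (-15,-37,-5)

-15,-37,-5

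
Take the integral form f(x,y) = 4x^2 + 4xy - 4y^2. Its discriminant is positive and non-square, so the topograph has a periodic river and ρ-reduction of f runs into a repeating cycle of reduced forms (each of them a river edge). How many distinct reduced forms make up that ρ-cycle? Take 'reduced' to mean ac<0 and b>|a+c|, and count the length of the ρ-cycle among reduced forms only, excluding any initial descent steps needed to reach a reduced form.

D = 80, ⌊√D⌋ = 8
river: ρ → (-4,4,4)
river: ρ → (4,4,-4)
ρ-cycle length = 2 (tail of 0 descent steps not counted)

2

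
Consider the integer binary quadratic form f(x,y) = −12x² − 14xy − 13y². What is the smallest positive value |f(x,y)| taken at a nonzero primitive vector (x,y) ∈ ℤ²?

translate: b→-10 (≡14 mod 24), so (12,14,13)→(12,-10,11)
flip: (12,-10,11)→(11,10,12)
reduced (well bottom): (11,10,12) with a≤c, −a<b≤a
well minimum |f| = |-11| = 11 (negative-definite)

11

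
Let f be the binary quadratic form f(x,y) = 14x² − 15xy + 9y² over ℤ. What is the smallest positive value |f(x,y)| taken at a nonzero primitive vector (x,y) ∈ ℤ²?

translate: b→13 (≡-15 mod 28), so (14,-15,9)→(14,13,8)
flip: (14,13,8)→(8,-13,14)
translate: b→3 (≡-13 mod 16), so (8,-13,14)→(8,3,9)
reduced (well bottom): (8,3,9) with a≤c, −a<b≤a
well minimum = a = 8

8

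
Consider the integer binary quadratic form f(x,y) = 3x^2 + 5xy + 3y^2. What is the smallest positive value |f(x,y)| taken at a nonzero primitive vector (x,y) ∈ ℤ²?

translate: b→-1 (≡5 mod 6), so (3,5,3)→(3,-1,1)
flip: (3,-1,1)→(1,1,3)
reduced (well bottom): (1,1,3) with a≤c, −a<b≤a
well minimum = a = 1

1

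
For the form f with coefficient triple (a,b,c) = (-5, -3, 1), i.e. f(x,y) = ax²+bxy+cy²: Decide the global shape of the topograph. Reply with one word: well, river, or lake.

D = b²−4ac = (-3)² − 4·(-5)·1 = 29
D > 0 non-square ⇒ indefinite ⇒ periodic river

river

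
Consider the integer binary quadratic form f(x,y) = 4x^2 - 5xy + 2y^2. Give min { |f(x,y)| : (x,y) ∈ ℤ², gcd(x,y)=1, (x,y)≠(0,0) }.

translate: b→3 (≡-5 mod 8), so (4,-5,2)→(4,3,1)
flip: (4,3,1)→(1,-3,4)
translate: b→1 (≡-3 mod 2), so (1,-3,4)→(1,1,2)
reduced (well bottom): (1,1,2) with a≤c, −a<b≤a
well minimum = a = 1

1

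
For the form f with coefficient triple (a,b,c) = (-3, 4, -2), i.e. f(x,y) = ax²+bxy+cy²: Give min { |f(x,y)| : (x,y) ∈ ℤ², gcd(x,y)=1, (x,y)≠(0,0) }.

translate: b→2 (≡-4 mod 6), so (3,-4,2)→(3,2,1)
flip: (3,2,1)→(1,-2,3)
translate: b→0 (≡-2 mod 2), so (1,-2,3)→(1,0,2)
reduced (well bottom): (1,0,2) with a≤c, −a<b≤a
well minimum |f| = |-1| = 1 (negative-definite)

1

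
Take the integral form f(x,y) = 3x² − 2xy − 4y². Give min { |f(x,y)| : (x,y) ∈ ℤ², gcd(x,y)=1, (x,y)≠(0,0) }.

descent: ρ → (-4,2,3)  [lands on river]
river: ρ → (3,4,-3)
river: ρ → (-3,2,4)
river: ρ → (4,6,-1)
river: ρ → (-1,6,4)
river: ρ → (4,2,-3)
river: ρ → (-3,4,3)
river: ρ → (3,2,-4)
river: ρ → (-4,6,1)
river: ρ → (1,6,-4)
closes: descent 1, river 10
min |a| on river = 1

1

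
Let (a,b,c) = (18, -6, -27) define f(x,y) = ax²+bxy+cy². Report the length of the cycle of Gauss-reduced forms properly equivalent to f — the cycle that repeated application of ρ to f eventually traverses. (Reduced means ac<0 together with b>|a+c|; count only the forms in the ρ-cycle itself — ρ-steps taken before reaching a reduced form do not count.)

D = 1980, ⌊√D⌋ = 44
descent: ρ → (-27,6,18)
descent: ρ → (18,30,-15)  [lands on river]
river: ρ → (-15,30,18)
river: ρ → (18,42,-3)
river: ρ → (-3,42,18)
ρ-cycle length = 4 (tail of 2 descent steps not counted)

4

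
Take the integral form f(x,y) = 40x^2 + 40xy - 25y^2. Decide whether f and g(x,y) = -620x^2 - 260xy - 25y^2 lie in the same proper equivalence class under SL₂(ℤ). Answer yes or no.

D₁ = 5600, D₂ = 5600
river cycle of f (length 4): (-25, 60, 20), (20, 60, -25), (-25, 40, 40), (40, 40, -25)
river cycle of g (length 4): (-25, 60, 20), (20, 60, -25), (-25, 40, 40), (40, 40, -25)
cycles coincide ⇒ equivalent

yes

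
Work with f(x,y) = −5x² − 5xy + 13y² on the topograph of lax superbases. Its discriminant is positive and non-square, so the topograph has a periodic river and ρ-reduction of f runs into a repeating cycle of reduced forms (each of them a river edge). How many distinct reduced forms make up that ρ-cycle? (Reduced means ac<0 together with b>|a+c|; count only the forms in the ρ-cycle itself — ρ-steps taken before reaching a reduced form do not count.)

D = 285, ⌊√D⌋ = 16
descent: ρ → (13,5,-5)
descent: ρ → (-5,15,3)  [lands on river]
river: ρ → (3,15,-5)
ρ-cycle length = 2 (tail of 2 descent steps not counted)

2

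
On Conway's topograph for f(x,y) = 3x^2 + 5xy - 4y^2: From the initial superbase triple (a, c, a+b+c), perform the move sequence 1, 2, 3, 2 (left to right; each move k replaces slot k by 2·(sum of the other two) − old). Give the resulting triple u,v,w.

start (3,-4,4) = (f(1,0),f(0,1),f(1,1))
replace slot 1: 2·((-4)+4) − 3 = -3 → (-3,-4,4)
replace slot 2: 2·((-3)+4) − (-4) = 6 → (-3,6,4)
replace slot 3: 2·((-3)+6) − 4 = 2 → (-3,6,2)
replace slot 2: 2·((-3)+2) − 6 = -8 → (-3,-8,2)

-3,-8,2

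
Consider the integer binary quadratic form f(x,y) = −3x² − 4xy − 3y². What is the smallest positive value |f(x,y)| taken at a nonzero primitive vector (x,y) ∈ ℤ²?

translate: b→-2 (≡4 mod 6), so (3,4,3)→(3,-2,2)
flip: (3,-2,2)→(2,2,3)
reduced (well bottom): (2,2,3) with a≤c, −a<b≤a
well minimum |f| = |-2| = 2 (negative-definite)

2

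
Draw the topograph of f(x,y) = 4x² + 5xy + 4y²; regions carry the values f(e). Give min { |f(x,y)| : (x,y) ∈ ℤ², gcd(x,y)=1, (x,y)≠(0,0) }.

translate: b→-3 (≡5 mod 8), so (4,5,4)→(4,-3,3)
flip: (4,-3,3)→(3,3,4)
reduced (well bottom): (3,3,4) with a≤c, −a<b≤a
well minimum = a = 3

3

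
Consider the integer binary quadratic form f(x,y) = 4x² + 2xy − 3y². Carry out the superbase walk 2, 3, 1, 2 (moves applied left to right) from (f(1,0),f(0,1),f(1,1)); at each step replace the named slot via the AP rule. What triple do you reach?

start (4,-3,3) = (f(1,0),f(0,1),f(1,1))
replace slot 2: 2·(4+3) − (-3) = 17 → (4,17,3)
replace slot 3: 2·(4+17) − 3 = 39 → (4,17,39)
replace slot 1: 2·(17+39) − 4 = 108 → (108,17,39)
replace slot 2: 2·(108+39) − 17 = 277 → (108,277,39)

108,277,39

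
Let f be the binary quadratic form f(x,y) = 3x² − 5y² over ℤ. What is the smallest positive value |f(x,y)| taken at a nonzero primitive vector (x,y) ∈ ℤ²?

descent: ρ → (-5,0,3)
descent: ρ → (3,6,-2)  [lands on river]
river: ρ → (-2,6,3)
closes: descent 2, river 2
min |a| on river = 2

2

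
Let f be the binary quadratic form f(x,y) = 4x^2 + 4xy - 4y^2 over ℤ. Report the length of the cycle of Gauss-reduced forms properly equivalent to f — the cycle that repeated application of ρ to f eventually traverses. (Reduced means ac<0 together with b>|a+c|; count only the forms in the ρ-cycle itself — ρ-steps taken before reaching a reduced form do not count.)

D = 80, ⌊√D⌋ = 8
river: ρ → (-4,4,4)
river: ρ → (4,4,-4)
ρ-cycle length = 2 (tail of 0 descent steps not counted)

2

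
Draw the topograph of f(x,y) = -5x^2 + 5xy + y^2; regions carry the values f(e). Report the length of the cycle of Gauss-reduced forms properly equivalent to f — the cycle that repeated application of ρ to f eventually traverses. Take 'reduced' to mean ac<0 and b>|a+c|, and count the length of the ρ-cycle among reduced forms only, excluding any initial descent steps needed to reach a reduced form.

D = 45, ⌊√D⌋ = 6
river: ρ → (1,5,-5)
river: ρ → (-5,5,1)
ρ-cycle length = 2 (tail of 0 descent steps not counted)

2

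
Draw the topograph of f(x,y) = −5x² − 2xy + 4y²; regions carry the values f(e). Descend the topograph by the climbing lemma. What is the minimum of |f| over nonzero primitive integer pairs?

descent: ρ → (4,2,-5)  [lands on river]
river: ρ → (-5,8,1)
river: ρ → (1,8,-5)
river: ρ → (-5,2,4)
river: ρ → (4,6,-3)
river: ρ → (-3,6,4)
closes: descent 1, river 6
min |a| on river = 1

1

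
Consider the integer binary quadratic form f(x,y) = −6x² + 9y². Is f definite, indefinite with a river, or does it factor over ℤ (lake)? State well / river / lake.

D = b²−4ac = 0² − 4·(-6)·9 = 216
D > 0 non-square ⇒ indefinite ⇒ periodic river

river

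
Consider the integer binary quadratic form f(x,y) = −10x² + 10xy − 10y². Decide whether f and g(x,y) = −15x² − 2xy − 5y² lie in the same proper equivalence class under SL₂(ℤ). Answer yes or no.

D₁ = -300, D₂ = -296
discriminants differ ⇒ not SL₂(ℤ)-equivalent

no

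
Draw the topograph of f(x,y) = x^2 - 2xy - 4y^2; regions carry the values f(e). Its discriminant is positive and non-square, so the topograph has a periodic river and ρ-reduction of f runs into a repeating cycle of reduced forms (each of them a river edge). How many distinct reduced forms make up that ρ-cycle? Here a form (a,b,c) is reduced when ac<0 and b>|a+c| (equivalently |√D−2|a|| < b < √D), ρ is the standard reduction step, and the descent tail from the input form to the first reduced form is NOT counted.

D = 20, ⌊√D⌋ = 4
descent: ρ → (-4,2,1)
descent: ρ → (1,4,-1)  [lands on river]
river: ρ → (-1,4,1)
ρ-cycle length = 2 (tail of 2 descent steps not counted)

2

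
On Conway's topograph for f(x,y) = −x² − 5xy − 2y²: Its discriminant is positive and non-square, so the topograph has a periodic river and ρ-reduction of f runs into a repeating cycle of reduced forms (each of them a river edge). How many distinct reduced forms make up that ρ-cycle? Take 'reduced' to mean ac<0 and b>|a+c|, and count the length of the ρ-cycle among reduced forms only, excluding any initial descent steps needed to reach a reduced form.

D = 17, ⌊√D⌋ = 4
descent: ρ → (-2,1,2)  [lands on river]
river: ρ → (2,3,-1)
river: ρ → (-1,3,2)
river: ρ → (2,1,-2)
river: ρ → (-2,3,1)
river: ρ → (1,3,-2)
ρ-cycle length = 6 (tail of 1 descent step not counted)

6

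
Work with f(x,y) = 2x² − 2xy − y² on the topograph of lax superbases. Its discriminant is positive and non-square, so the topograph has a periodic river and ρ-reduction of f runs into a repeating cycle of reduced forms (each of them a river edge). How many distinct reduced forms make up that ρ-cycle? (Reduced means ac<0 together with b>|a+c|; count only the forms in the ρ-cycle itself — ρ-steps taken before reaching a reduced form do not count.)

D = 12, ⌊√D⌋ = 3
descent: ρ → (-1,2,2)  [lands on river]
river: ρ → (2,2,-1)
ρ-cycle length = 2 (tail of 1 descent step not counted)

2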